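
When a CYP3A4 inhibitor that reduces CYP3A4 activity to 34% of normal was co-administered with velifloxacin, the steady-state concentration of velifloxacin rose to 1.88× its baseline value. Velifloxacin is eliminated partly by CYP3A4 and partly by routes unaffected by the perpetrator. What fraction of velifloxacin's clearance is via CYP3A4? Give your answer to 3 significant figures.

Call the CYP3A4 fraction fm. After the interaction, CL_new/CL_old = fm × 0.34 + (1 − fm).
Steady-state concentration ratio = 1 / (new CL fraction), so new CL fraction = 1 / 1.88 = 0.5319.
fm × 0.34 + 1 − fm = 0.5319  ⇒  fm × (0.34 − 1) = −0.4681  ⇒  fm = 0.709.

0.709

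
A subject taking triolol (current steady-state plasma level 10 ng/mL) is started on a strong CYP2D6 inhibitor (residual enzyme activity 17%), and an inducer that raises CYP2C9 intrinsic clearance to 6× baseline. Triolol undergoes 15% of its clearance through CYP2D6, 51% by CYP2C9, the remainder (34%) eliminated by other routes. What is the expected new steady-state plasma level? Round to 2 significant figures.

The CYP2D6 pathway (15% of clearance) drops to 0.17× activity: 0.15 × 0.17 = 0.0255.
The CYP2C9 pathway (51% of clearance) is boosted to 6× activity: 0.51 × 6 = 3.06.
Non-CYP routes (34%) are unchanged.
Relative clearance = 0.0255 + 3.06 + 0.34 = 3.4255.
Dividing the baseline by the relative clearance: 10 / 3.4255 = 2.9 ng/mL.

2.9 ng/mL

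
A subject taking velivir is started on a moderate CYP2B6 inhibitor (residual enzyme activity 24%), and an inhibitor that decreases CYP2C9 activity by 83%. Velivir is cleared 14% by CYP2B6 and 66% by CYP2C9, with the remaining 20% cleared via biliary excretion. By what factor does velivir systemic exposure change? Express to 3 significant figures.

CYP2B6: 0.14 × 0.24 = 0.0336
CYP2C9: 0.66 × 0.17 = 0.1122
Other: 0.2 (unchanged)
Relative clearance = 0.0336 + 0.1122 + 0.2 = 0.3458.
Because systemic exposure varies inversely with clearance, the combined effect is 1 / 0.3458 = 2.89.

2.89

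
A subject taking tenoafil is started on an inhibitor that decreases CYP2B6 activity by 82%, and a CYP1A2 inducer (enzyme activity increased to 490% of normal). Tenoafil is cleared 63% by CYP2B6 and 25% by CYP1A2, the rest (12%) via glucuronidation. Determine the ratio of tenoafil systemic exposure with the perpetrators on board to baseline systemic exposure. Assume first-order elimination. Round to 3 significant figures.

0.686

The CYP2B6 pathway (63% of clearance) is reduced to 0.18× activity: 0.63 × 0.18 = 0.1134.
The CYP1A2 pathway (25% of clearance) rises to 4.9× activity: 0.25 × 4.9 = 1.225.
Non-CYP routes (12%) are unchanged.
Relative clearance = 0.1134 + 1.225 + 0.12 = 1.4584.
Systemic exposure ∝ 1/CL: fold-change = 1 / 1.4584 = 0.686.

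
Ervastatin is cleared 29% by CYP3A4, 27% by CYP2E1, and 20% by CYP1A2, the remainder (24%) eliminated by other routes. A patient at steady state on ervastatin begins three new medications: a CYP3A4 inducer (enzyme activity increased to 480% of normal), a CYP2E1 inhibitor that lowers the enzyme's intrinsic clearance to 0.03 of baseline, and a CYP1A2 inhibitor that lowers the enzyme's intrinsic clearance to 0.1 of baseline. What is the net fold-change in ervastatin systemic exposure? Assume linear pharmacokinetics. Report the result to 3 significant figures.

0.602

The CYP3A4 pathway (29% of clearance) rises to 4.8× activity: 0.29 × 4.8 = 1.392.
The CYP2E1 pathway (27% of clearance) is reduced to 0.03× activity: 0.27 × 0.03 = 0.0081.
The CYP1A2 pathway (20% of clearance) falls to 0.1× activity: 0.2 × 0.1 = 0.02.
The remaining 24% of clearance is unaffected.
CL_new/CL_old = 1.392 + 0.0081 + 0.02 + 0.24 = 1.6601.
Net systemic exposure ratio = 1 / 1.6601 = 0.602.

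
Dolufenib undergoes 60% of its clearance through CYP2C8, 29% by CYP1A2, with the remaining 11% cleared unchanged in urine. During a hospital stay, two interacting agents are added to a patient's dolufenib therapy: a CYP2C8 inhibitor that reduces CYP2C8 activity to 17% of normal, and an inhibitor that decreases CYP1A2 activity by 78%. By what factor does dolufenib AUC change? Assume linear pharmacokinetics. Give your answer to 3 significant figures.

CYP2C8: 0.6 × 0.17 = 0.102
CYP1A2: 0.29 × 0.22 = 0.0638
Other: 0.11 (unchanged)
New clearance relative to baseline: 0.102 + 0.0638 + 0.11 = 0.2758.
Net AUC ratio = 1 / 0.2758 = 3.63.

3.63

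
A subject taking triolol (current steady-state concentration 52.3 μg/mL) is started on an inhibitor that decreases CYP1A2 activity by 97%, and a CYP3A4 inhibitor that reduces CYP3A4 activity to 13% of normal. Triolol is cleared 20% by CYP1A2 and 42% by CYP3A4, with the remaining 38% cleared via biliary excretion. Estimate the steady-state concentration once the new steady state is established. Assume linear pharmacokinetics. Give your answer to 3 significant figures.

119 μg/mL

The CYP1A2 pathway (20% of clearance) falls to 0.03× activity: 0.2 × 0.03 = 0.006.
The CYP3A4 pathway (42% of clearance) falls to 0.13× activity: 0.42 × 0.13 = 0.0546.
The remaining 38% of clearance is unaffected.
New clearance relative to baseline: 0.006 + 0.0546 + 0.38 = 0.4406.
Dividing the baseline by the relative clearance: 52.3 / 0.4406 = 119 μg/mL.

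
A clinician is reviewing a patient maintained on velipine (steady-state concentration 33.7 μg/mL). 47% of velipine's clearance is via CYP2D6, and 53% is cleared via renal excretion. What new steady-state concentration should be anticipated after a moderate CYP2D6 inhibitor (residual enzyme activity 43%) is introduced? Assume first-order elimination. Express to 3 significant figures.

CYP2D6: 0.47 × 0.43 = 0.2021
Other: 0.53 (unchanged)
Relative clearance = 0.2021 + 0.53 = 0.7321.
New steady-state concentration = baseline ÷ relative clearance = 33.7 / 0.7321 = 46.0 μg/mL.

46.0 μg/mL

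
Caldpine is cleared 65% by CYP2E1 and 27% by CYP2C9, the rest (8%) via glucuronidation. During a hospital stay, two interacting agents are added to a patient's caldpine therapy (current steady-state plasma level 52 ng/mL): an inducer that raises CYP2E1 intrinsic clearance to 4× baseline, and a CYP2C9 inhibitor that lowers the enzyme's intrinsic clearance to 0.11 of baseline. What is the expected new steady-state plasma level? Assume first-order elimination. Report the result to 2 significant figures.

19 ng/mL

The CYP2E1 pathway (65% of clearance) increases to 4× activity: 0.65 × 4 = 2.6.
The CYP2C9 pathway (27% of clearance) falls to 0.11× activity: 0.27 × 0.11 = 0.0297.
The remaining 8% of clearance is unaffected.
CL_new/CL_old = 2.6 + 0.0297 + 0.08 = 2.7097.
Steady-state plasma level ∝ 1/CL: new value = 52 / 2.7097 = 19 ng/mL.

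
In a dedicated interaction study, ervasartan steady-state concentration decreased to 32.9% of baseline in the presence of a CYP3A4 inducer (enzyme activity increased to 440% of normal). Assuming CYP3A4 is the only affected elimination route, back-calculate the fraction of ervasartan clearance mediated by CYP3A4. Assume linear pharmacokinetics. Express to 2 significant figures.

0.60

CL'/CL = 1 / 0.329 = 3.04
4.4·fm + (1 − fm) = 3.04
fm = (3.04 − 1) / (4.4 − 1) = 0.60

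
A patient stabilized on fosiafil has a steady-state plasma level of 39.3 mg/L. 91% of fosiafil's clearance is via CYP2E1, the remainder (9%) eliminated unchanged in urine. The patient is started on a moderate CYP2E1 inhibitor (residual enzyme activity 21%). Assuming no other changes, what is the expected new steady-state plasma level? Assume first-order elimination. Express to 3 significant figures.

140 mg/L

The CYP2E1 pathway (91% of clearance) is reduced to 0.21× activity: 0.91 × 0.21 = 0.1911.
The remaining 9% of clearance is unaffected.
New clearance relative to baseline: 0.1911 + 0.09 = 0.2811.
Steady-state plasma level ∝ 1/CL, so new value = 39.3 / 0.2811 = 140 mg/L.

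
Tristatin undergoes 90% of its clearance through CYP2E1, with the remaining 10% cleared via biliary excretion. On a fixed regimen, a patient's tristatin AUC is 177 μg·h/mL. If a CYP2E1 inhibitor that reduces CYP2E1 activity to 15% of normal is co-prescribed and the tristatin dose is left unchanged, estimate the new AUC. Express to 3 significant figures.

753 μg·h/mL

The CYP2E1 pathway (90% of clearance) drops to 0.15× activity: 0.9 × 0.15 = 0.135.
Non-CYP routes (10%) are unchanged.
Relative clearance = 0.135 + 0.1 = 0.235.
AUC ∝ 1/CL, so new value = 177 / 0.235 = 753 μg·h/mL.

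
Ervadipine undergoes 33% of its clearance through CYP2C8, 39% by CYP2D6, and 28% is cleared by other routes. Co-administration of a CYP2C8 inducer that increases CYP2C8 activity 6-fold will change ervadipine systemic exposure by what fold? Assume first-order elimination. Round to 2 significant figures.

The CYP2C8 pathway (33% of clearance) rises to 6× activity: 0.33 × 6 = 1.98.
CYP2D6 (39%) and the residual 28% are unaffected.
Relative clearance = 1.98 + 0.39 + 0.28 = 2.65.
Systemic exposure is inversely proportional to clearance, so the fold-change is 1 / 2.65 = 0.38.

0.38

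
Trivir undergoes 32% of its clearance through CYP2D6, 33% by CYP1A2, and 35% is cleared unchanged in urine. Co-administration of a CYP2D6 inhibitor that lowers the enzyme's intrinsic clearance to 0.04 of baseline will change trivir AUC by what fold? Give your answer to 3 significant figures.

The CYP2D6 pathway (32% of clearance) is reduced to 0.04× activity: 0.32 × 0.04 = 0.0128.
CYP1A2 (33%) and the residual 35% are unaffected.
Relative clearance = 0.0128 + 0.33 + 0.35 = 0.6928.
AUC ratio = CL_old/CL_new = 1 / 0.6928 = 1.44.

1.44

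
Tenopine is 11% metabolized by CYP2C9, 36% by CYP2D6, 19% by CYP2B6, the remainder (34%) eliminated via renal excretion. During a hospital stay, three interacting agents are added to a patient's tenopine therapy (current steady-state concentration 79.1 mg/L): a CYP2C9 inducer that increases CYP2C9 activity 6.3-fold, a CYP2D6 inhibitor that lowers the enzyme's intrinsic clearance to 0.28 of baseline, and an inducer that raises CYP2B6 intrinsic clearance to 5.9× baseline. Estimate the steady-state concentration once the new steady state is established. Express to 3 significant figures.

The CYP2C9 pathway (11% of clearance) increases to 6.3× activity: 0.11 × 6.3 = 0.693.
The CYP2D6 pathway (36% of clearance) drops to 0.28× activity: 0.36 × 0.28 = 0.1008.
The CYP2B6 pathway (19% of clearance) is boosted to 5.9× activity: 0.19 × 5.9 = 1.121.
The remaining 34% of clearance is unaffected.
CL_new/CL_old = 0.693 + 0.1008 + 1.121 + 0.34 = 2.2548.
New steady-state concentration = 79.1 / 2.2548 = 35.1 mg/L (concentration scales inversely with clearance).

35.1 mg/L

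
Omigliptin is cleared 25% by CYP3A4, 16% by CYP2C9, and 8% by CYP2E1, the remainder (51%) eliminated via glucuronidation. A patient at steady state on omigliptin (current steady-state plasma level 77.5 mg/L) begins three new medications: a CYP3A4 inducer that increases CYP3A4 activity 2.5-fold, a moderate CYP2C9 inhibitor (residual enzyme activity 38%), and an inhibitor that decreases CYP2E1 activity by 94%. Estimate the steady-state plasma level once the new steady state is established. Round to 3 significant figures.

The CYP3A4 pathway (25% of clearance) rises to 2.5× activity: 0.25 × 2.5 = 0.625.
The CYP2C9 pathway (16% of clearance) drops to 0.38× activity: 0.16 × 0.38 = 0.0608.
The CYP2E1 pathway (8% of clearance) is reduced to 0.06× activity: 0.08 × 0.06 = 0.0048.
Non-CYP routes (51%) are unchanged.
CL_new/CL_old = 0.625 + 0.0608 + 0.0048 + 0.51 = 1.2006.
Dividing the baseline by the relative clearance: 77.5 / 1.2006 = 64.6 mg/L.

64.6 mg/L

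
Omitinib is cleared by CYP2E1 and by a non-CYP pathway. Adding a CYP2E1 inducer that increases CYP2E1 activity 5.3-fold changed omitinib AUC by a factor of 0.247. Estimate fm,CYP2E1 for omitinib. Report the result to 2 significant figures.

CL'/CL = 1 / 0.247 = 4.049
5.3·fm + (1 − fm) = 4.049
fm = (4.049 − 1) / (5.3 − 1) = 0.71

0.71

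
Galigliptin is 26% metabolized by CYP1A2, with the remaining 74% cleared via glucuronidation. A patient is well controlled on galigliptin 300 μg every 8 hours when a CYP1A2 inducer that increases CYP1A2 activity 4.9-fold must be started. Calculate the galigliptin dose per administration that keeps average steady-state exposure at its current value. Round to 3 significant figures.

CYP1A2: 0.26 × 4.9 = 1.274
Other: 0.74 (unchanged)
CL_new/CL_old = 1.274 + 0.74 = 2.014.
Css,avg = (dose rate)/CL, so holding Css fixed requires dose ∝ CL: 300 × 2.014 = 604 μg.

604 μg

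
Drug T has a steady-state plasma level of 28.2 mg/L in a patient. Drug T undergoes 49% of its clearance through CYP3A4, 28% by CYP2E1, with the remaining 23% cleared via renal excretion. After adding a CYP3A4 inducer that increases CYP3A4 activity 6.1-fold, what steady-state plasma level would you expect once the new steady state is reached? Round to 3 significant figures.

The CYP3A4 pathway (49% of clearance) rises to 6.1× activity: 0.49 × 6.1 = 2.989.
CYP2E1 (28%) and the residual 23% are unaffected.
CL_new/CL_old = 2.989 + 0.28 + 0.23 = 3.499.
With dosing unchanged, steady-state plasma level scales as 1/CL: 28.2 / 3.499 = 8.06 mg/L.

8.06 mg/L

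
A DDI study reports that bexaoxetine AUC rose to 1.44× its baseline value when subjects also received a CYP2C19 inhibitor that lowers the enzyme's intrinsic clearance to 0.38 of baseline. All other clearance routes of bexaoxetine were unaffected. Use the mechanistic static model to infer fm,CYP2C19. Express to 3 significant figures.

CL'/CL = 1 / 1.44 = 0.6944
0.38·fm + (1 − fm) = 0.6944
fm = (0.6944 − 1) / (0.38 − 1) = 0.493

0.493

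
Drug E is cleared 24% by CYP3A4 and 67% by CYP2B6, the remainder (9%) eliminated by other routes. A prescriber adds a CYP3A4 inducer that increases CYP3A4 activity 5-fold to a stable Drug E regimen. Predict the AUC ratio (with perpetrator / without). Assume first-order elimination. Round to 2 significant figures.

0.51

The CYP3A4 pathway (24% of clearance) rises to 5× activity: 0.24 × 5 = 1.2.
CYP2B6 (67%) and the residual 9% are unaffected.
Relative clearance = 1.2 + 0.67 + 0.09 = 1.96.
AUC is inversely proportional to clearance, so the fold-change is 1 / 1.96 = 0.51.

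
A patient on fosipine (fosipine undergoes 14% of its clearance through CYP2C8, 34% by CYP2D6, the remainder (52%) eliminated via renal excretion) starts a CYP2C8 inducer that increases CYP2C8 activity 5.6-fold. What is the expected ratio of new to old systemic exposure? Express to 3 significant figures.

The CYP2C8 pathway (14% of clearance) rises to 5.6× activity: 0.14 × 5.6 = 0.784.
CYP2D6 (34%) and the residual 52% are unaffected.
CL_new/CL_old = 0.784 + 0.34 + 0.52 = 1.644.
Systemic exposure ratio = CL_old/CL_new = 1 / 1.644 = 0.608.

0.608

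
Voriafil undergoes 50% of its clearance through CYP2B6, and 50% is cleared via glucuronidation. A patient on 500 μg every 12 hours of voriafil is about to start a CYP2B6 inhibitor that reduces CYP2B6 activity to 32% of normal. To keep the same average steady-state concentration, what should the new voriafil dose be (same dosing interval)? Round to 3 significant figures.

330 μg

The CYP2B6 pathway (50% of clearance) is reduced to 0.32× activity: 0.5 × 0.32 = 0.16.
The remaining 50% of clearance is unaffected.
CL_new/CL_old = 0.16 + 0.5 = 0.66.
To maintain the same steady-state level, dose must scale with clearance: new dose = 500 × 0.66 = 330 μg.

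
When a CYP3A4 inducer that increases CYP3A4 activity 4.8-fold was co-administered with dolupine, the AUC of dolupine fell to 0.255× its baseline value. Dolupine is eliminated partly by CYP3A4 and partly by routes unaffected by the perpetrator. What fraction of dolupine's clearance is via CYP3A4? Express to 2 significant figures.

CL'/CL = 1 / 0.255 = 3.922
4.8·fm + (1 − fm) = 3.922
fm = (3.922 − 1) / (4.8 − 1) = 0.77

0.77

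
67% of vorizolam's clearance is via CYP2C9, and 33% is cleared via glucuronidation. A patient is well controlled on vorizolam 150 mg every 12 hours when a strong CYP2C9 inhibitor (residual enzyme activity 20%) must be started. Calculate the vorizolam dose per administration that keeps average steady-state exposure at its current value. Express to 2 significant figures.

70 mg

The CYP2C9 pathway (67% of clearance) falls to 0.2× activity: 0.67 × 0.2 = 0.134.
Non-CYP routes (33%) are unchanged.
Relative clearance = 0.134 + 0.33 = 0.464.
To maintain the same steady-state level, dose must scale with clearance: new dose = 150 × 0.464 = 70 mg.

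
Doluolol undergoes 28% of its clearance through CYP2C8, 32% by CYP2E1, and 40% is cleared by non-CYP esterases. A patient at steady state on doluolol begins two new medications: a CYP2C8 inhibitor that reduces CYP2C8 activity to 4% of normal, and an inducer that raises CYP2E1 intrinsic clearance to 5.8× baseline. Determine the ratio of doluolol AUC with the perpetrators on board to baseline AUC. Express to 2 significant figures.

The CYP2C8 pathway (28% of clearance) drops to 0.04× activity: 0.28 × 0.04 = 0.0112.
The CYP2E1 pathway (32% of clearance) is boosted to 5.8× activity: 0.32 × 5.8 = 1.856.
The remaining 40% of clearance is unaffected.
Relative clearance = 0.0112 + 1.856 + 0.4 = 2.2672.
Net AUC ratio = 1 / 2.2672 = 0.44.

0.44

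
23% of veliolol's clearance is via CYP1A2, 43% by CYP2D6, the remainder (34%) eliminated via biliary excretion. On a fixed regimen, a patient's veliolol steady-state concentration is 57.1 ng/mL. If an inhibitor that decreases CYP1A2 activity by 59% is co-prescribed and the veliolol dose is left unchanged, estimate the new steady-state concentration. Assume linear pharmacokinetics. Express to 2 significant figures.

66 ng/mL

The CYP1A2 pathway (23% of clearance) is reduced to 0.41× activity: 0.23 × 0.41 = 0.0943.
CYP2D6 (43%) and the residual 34% are unaffected.
New clearance relative to baseline: 0.0943 + 0.43 + 0.34 = 0.8643.
Steady-state concentration ∝ 1/CL, so new value = 57.1 / 0.8643 = 66 ng/mL.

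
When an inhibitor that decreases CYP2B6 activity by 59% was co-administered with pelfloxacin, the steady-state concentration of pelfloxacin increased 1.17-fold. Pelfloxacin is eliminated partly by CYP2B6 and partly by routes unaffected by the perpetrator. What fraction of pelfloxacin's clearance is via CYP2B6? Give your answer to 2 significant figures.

Let fm be the CYP2B6 fraction. New clearance relative to baseline = fm × 0.41 + (1 − fm).
Steady-state concentration ratio = 1 / (new CL fraction), so new CL fraction = 1 / 1.17 = 0.8547.
fm × 0.41 + 1 − fm = 0.8547  ⇒  fm × (0.41 − 1) = −0.1453  ⇒  fm = 0.25.

0.25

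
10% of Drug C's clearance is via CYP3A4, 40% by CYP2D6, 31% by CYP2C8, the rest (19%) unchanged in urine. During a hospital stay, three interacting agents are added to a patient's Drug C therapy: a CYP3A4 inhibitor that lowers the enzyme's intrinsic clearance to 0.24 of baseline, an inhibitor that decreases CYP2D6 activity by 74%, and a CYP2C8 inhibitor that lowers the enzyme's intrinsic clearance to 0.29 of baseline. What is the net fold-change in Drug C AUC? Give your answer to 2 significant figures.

2.5

The CYP3A4 pathway (10% of clearance) falls to 0.24× activity: 0.1 × 0.24 = 0.024.
The CYP2D6 pathway (40% of clearance) falls to 0.26× activity: 0.4 × 0.26 = 0.104.
The CYP2C8 pathway (31% of clearance) is reduced to 0.29× activity: 0.31 × 0.29 = 0.0899.
Non-CYP routes (19%) are unchanged.
Relative clearance = 0.024 + 0.104 + 0.0899 + 0.19 = 0.4079.
Net AUC ratio = 1 / 0.4079 = 2.5.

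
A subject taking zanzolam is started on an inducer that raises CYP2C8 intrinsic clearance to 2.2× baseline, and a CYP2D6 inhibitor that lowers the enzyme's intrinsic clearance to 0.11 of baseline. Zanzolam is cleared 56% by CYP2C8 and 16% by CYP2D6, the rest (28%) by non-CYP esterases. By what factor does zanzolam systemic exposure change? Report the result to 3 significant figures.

The CYP2C8 pathway (56% of clearance) is boosted to 2.2× activity: 0.56 × 2.2 = 1.232.
The CYP2D6 pathway (16% of clearance) drops to 0.11× activity: 0.16 × 0.11 = 0.0176.
Non-CYP routes (28%) are unchanged.
CL_new/CL_old = 1.232 + 0.0176 + 0.28 = 1.5296.
Net systemic exposure ratio = 1 / 1.5296 = 0.654.

0.654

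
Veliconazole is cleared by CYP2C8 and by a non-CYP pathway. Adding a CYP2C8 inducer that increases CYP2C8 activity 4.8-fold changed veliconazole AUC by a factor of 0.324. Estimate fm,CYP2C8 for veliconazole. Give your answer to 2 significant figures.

Write x for the fraction cleared via CYP2C8. The observed AUC change means clearance rose to 1/0.324 = 3.086 of baseline.
Setting x·4.8 + (1 − x) = 3.086 and solving: x = (3.086 − 1)/(4.8 − 1) = 0.55.

0.55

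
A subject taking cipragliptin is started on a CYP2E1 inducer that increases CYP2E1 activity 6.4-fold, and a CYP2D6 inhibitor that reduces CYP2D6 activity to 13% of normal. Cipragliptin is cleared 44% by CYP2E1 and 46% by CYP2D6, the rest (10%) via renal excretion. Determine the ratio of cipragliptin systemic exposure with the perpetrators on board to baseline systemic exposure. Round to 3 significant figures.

0.336

The CYP2E1 pathway (44% of clearance) increases to 6.4× activity: 0.44 × 6.4 = 2.816.
The CYP2D6 pathway (46% of clearance) falls to 0.13× activity: 0.46 × 0.13 = 0.0598.
The remaining 10% of clearance is unaffected.
Relative clearance = 2.816 + 0.0598 + 0.1 = 2.9758.
Systemic exposure ∝ 1/CL: fold-change = 1 / 2.9758 = 0.336.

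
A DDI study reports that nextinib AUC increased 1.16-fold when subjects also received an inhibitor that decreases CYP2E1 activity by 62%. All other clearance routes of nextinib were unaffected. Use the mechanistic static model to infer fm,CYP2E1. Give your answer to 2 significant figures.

0.22

CL'/CL = 1 / 1.16 = 0.8621
0.38·fm + (1 − fm) = 0.8621
fm = (0.8621 − 1) / (0.38 − 1) = 0.22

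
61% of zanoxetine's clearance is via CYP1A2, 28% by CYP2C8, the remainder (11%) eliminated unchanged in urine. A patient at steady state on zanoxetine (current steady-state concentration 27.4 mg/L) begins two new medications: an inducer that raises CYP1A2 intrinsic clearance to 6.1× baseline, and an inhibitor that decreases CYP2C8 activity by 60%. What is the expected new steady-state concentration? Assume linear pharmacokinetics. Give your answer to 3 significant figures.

6.95 mg/L

The CYP1A2 pathway (61% of clearance) is boosted to 6.1× activity: 0.61 × 6.1 = 3.721.
The CYP2C8 pathway (28% of clearance) is reduced to 0.4× activity: 0.28 × 0.4 = 0.112.
Non-CYP routes (11%) are unchanged.
CL_new/CL_old = 3.721 + 0.112 + 0.11 = 3.943.
Dividing the baseline by the relative clearance: 27.4 / 3.943 = 6.95 mg/L.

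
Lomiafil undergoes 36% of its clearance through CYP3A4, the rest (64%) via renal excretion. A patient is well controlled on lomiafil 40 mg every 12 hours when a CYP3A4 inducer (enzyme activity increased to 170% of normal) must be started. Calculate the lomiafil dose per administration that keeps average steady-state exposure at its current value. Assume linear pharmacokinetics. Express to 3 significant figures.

50.1 mg

The CYP3A4 pathway (36% of clearance) rises to 1.7× activity: 0.36 × 1.7 = 0.612.
Non-CYP routes (64%) are unchanged.
CL_new/CL_old = 0.612 + 0.64 = 1.252.
Css,avg = (dose rate)/CL, so holding Css fixed requires dose ∝ CL: 40 × 1.252 = 50.1 mg.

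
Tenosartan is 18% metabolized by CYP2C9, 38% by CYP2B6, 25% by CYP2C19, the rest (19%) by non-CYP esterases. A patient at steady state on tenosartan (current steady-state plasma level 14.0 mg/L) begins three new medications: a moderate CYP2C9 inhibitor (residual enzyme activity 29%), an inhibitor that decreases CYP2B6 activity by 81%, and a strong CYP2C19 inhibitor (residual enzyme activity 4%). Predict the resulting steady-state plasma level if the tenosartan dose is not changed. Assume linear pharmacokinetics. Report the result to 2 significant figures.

CYP2C9: 0.18 × 0.29 = 0.0522
CYP2B6: 0.38 × 0.19 = 0.0722
CYP2C19: 0.25 × 0.04 = 0.01
Other: 0.19 (unchanged)
CL_new/CL_old = 0.0522 + 0.0722 + 0.01 + 0.19 = 0.3244.
Steady-state plasma level ∝ 1/CL: new value = 14.0 / 0.3244 = 43 mg/L.

43 mg/L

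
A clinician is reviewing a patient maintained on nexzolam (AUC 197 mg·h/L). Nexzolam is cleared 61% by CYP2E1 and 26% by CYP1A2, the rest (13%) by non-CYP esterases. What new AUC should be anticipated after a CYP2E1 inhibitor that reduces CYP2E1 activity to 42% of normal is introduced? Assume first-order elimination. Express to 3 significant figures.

CYP2E1: 0.61 × 0.42 = 0.2562
CYP1A2: 0.26 (unchanged)
Other: 0.13 (unchanged)
New clearance relative to baseline: 0.2562 + 0.26 + 0.13 = 0.6462.
With dosing unchanged, AUC scales as 1/CL: 197 / 0.6462 = 305 mg·h/L.

305 mg·h/L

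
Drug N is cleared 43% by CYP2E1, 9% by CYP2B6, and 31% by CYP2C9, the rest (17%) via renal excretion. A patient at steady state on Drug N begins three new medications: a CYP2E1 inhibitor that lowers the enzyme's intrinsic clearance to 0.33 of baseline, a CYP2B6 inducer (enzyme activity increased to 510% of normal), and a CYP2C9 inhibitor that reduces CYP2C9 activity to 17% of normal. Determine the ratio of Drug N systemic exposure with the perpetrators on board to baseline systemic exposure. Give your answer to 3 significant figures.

The CYP2E1 pathway (43% of clearance) is reduced to 0.33× activity: 0.43 × 0.33 = 0.1419.
The CYP2B6 pathway (9% of clearance) increases to 5.1× activity: 0.09 × 5.1 = 0.459.
The CYP2C9 pathway (31% of clearance) drops to 0.17× activity: 0.31 × 0.17 = 0.0527.
The remaining 17% of clearance is unaffected.
Relative clearance = 0.1419 + 0.459 + 0.0527 + 0.17 = 0.8236.
Net systemic exposure ratio = 1 / 0.8236 = 1.21.

1.21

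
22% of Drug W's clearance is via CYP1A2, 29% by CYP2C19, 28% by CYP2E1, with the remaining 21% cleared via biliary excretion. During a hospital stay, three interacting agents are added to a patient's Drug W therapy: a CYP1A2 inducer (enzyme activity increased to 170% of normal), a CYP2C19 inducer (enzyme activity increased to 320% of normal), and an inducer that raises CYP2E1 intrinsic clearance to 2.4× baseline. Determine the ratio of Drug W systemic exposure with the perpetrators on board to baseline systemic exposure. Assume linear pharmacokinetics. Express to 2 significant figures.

The CYP1A2 pathway (22% of clearance) is boosted to 1.7× activity: 0.22 × 1.7 = 0.374.
The CYP2C19 pathway (29% of clearance) increases to 3.2× activity: 0.29 × 3.2 = 0.928.
The CYP2E1 pathway (28% of clearance) increases to 2.4× activity: 0.28 × 2.4 = 0.672.
The remaining 21% of clearance is unaffected.
CL_new/CL_old = 0.374 + 0.928 + 0.672 + 0.21 = 2.184.
Because systemic exposure varies inversely with clearance, the combined effect is 1 / 2.184 = 0.46.

0.46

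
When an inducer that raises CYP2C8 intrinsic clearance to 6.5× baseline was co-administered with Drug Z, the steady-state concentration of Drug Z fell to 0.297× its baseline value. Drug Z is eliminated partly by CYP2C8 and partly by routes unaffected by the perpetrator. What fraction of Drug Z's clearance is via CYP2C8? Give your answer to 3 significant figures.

0.430

Let x = fm,CYP2C8. Because steady-state concentration ∝ 1/CL, relative clearance rose to 1/0.297 = 3.367.
Only the CYP2C8 route changed, so 3.367 = x·6.5 + (1 − x), giving x = 0.430.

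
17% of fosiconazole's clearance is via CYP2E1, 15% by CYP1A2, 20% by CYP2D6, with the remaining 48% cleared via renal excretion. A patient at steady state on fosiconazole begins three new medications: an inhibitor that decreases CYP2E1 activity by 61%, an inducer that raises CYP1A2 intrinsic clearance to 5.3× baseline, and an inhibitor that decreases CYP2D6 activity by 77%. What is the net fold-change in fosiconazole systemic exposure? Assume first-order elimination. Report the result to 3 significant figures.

0.721

The CYP2E1 pathway (17% of clearance) is reduced to 0.39× activity: 0.17 × 0.39 = 0.0663.
The CYP1A2 pathway (15% of clearance) increases to 5.3× activity: 0.15 × 5.3 = 0.795.
The CYP2D6 pathway (20% of clearance) drops to 0.23× activity: 0.2 × 0.23 = 0.046.
The remaining 48% of clearance is unaffected.
Relative clearance = 0.0663 + 0.795 + 0.046 + 0.48 = 1.3873.
Systemic exposure ∝ 1/CL: fold-change = 1 / 1.3873 = 0.721.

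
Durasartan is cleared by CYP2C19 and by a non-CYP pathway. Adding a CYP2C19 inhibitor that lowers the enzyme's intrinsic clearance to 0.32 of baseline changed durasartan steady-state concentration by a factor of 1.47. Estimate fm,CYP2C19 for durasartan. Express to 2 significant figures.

Let fm be the CYP2C19 fraction. New clearance relative to baseline = fm × 0.32 + (1 − fm).
Steady-state concentration ratio = 1 / (new CL fraction), so new CL fraction = 1 / 1.47 = 0.6803.
fm × 0.32 + 1 − fm = 0.6803  ⇒  fm × (0.32 − 1) = −0.3197  ⇒  fm = 0.47.

0.47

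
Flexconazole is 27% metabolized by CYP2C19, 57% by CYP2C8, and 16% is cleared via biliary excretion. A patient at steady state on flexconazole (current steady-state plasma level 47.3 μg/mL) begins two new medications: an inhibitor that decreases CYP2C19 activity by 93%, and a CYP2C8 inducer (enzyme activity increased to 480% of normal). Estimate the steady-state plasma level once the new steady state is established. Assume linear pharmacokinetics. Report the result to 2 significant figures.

CYP2C19: 0.27 × 0.07 = 0.0189
CYP2C8: 0.57 × 4.8 = 2.736
Other: 0.16 (unchanged)
Relative clearance = 0.0189 + 2.736 + 0.16 = 2.9149.
Steady-state plasma level ∝ 1/CL: new value = 47.3 / 2.9149 = 16 μg/mL.

16 μg/mL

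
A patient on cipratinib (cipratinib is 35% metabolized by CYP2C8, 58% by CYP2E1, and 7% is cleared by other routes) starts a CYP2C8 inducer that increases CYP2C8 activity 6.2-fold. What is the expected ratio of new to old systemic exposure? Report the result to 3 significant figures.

The CYP2C8 pathway (35% of clearance) is boosted to 6.2× activity: 0.35 × 6.2 = 2.17.
CYP2E1 (58%) and the residual 7% are unaffected.
New clearance relative to baseline: 2.17 + 0.58 + 0.07 = 2.82.
Systemic exposure ratio = CL_old/CL_new = 1 / 2.82 = 0.355.

0.355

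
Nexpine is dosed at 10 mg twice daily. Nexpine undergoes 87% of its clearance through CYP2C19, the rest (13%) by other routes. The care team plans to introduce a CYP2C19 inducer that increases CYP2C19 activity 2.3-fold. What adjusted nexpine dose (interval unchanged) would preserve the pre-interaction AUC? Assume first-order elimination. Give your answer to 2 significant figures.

21 mg

The CYP2C19 pathway (87% of clearance) increases to 2.3× activity: 0.87 × 2.3 = 2.001.
The remaining 13% of clearance is unaffected.
Relative clearance = 2.001 + 0.13 = 2.131.
Exposure is unchanged when dose changes in proportion to clearance. New dose = 10 mg × 2.131 = 21 mg.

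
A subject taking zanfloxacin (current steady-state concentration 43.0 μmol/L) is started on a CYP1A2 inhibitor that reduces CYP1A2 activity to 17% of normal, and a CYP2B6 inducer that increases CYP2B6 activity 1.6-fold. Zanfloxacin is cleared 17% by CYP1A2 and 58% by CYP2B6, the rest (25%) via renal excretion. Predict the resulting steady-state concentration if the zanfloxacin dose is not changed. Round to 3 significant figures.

CYP1A2: 0.17 × 0.17 = 0.0289
CYP2B6: 0.58 × 1.6 = 0.928
Other: 0.25 (unchanged)
New clearance relative to baseline: 0.0289 + 0.928 + 0.25 = 1.2069.
New steady-state concentration = 43.0 / 1.2069 = 35.6 μmol/L (concentration scales inversely with clearance).

35.6 μmol/L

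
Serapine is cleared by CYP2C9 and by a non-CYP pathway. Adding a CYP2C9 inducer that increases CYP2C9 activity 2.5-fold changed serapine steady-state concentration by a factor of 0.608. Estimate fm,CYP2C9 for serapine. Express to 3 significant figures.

CL'/CL = 1 / 0.608 = 1.645
2.5·fm + (1 − fm) = 1.645
fm = (1.645 − 1) / (2.5 − 1) = 0.430

0.430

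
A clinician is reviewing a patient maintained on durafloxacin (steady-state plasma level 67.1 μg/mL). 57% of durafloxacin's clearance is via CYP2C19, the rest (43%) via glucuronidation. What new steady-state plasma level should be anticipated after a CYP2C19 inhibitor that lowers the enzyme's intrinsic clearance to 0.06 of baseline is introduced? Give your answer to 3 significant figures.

145 μg/mL

The CYP2C19 pathway (57% of clearance) is reduced to 0.06× activity: 0.57 × 0.06 = 0.0342.
The remaining 43% of clearance is unaffected.
Relative clearance = 0.0342 + 0.43 = 0.4642.
Steady-state plasma level ∝ 1/CL, so new value = 67.1 / 0.4642 = 145 μg/mL.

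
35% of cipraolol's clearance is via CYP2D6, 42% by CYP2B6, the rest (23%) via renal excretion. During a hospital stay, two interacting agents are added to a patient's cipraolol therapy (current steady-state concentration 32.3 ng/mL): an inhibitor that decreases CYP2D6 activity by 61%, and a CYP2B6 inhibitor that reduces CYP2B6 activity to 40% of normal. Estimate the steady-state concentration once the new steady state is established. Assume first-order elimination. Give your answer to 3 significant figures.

60.4 ng/mL

The CYP2D6 pathway (35% of clearance) drops to 0.39× activity: 0.35 × 0.39 = 0.1365.
The CYP2B6 pathway (42% of clearance) drops to 0.4× activity: 0.42 × 0.4 = 0.168.
The remaining 23% of clearance is unaffected.
New clearance relative to baseline: 0.1365 + 0.168 + 0.23 = 0.5345.
Dividing the baseline by the relative clearance: 32.3 / 0.5345 = 60.4 ng/mL.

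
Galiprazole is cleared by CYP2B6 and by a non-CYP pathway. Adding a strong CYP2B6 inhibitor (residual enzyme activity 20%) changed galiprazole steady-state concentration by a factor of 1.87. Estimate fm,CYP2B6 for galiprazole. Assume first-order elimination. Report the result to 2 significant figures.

Let x = fm,CYP2B6. Because steady-state concentration ∝ 1/CL, relative clearance fell to 1/1.87 = 0.5348.
Setting x·0.2 + (1 − x) = 0.5348 and solving: x = (0.5348 − 1)/(0.2 − 1) = 0.58.

0.58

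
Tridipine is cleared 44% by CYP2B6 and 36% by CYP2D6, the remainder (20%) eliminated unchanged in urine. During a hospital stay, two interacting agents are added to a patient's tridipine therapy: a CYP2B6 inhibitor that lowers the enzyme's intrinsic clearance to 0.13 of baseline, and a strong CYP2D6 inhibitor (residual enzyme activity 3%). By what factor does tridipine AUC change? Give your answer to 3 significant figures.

3.73

The CYP2B6 pathway (44% of clearance) drops to 0.13× activity: 0.44 × 0.13 = 0.0572.
The CYP2D6 pathway (36% of clearance) is reduced to 0.03× activity: 0.36 × 0.03 = 0.0108.
The remaining 20% of clearance is unaffected.
Relative clearance = 0.0572 + 0.0108 + 0.2 = 0.268.
AUC ∝ 1/CL: fold-change = 1 / 0.268 = 3.73.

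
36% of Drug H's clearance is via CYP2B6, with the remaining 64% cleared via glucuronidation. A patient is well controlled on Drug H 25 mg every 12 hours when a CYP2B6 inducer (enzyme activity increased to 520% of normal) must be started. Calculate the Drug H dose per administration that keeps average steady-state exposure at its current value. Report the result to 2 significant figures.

63 mg

CYP2B6: 0.36 × 5.2 = 1.872
Other: 0.64 (unchanged)
Relative clearance = 1.872 + 0.64 = 2.512.
To maintain the same steady-state level, dose must scale with clearance: new dose = 25 × 2.512 = 63 mg.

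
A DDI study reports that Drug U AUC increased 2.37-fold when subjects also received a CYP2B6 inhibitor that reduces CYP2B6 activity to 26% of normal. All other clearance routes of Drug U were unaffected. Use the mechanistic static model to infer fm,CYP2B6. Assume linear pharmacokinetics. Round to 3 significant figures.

0.781

CL'/CL = 1 / 2.37 = 0.4219
0.26·fm + (1 − fm) = 0.4219
fm = (0.4219 − 1) / (0.26 − 1) = 0.781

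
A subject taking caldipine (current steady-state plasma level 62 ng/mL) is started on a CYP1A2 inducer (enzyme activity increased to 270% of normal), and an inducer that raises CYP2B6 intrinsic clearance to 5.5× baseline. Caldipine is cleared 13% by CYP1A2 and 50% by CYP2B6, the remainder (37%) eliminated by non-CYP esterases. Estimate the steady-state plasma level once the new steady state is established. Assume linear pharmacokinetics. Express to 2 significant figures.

18 ng/mL

CYP1A2: 0.13 × 2.7 = 0.351
CYP2B6: 0.5 × 5.5 = 2.75
Other: 0.37 (unchanged)
New clearance relative to baseline: 0.351 + 2.75 + 0.37 = 3.471.
Steady-state plasma level ∝ 1/CL: new value = 62 / 3.471 = 18 ng/mL.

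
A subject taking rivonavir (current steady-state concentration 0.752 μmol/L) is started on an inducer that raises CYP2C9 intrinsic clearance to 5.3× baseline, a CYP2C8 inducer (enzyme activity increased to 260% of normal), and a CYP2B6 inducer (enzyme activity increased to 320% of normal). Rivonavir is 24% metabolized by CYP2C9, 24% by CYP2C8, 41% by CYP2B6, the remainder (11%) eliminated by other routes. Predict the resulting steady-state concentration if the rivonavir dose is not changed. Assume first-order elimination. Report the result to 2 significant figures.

The CYP2C9 pathway (24% of clearance) rises to 5.3× activity: 0.24 × 5.3 = 1.272.
The CYP2C8 pathway (24% of clearance) rises to 2.6× activity: 0.24 × 2.6 = 0.624.
The CYP2B6 pathway (41% of clearance) increases to 3.2× activity: 0.41 × 3.2 = 1.312.
The remaining 11% of clearance is unaffected.
Relative clearance = 1.272 + 0.624 + 1.312 + 0.11 = 3.318.
New steady-state concentration = 0.752 / 3.318 = 0.23 μmol/L (concentration scales inversely with clearance).

0.23 μmol/L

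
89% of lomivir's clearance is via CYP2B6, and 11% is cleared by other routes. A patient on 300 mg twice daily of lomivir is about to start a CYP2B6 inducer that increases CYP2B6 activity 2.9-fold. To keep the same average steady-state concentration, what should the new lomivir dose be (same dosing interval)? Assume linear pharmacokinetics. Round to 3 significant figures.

807 mg

The CYP2B6 pathway (89% of clearance) is boosted to 2.9× activity: 0.89 × 2.9 = 2.581.
Non-CYP routes (11%) are unchanged.
New clearance relative to baseline: 2.581 + 0.11 = 2.691.
Css,avg = (dose rate)/CL, so holding Css fixed requires dose ∝ CL: 300 × 2.691 = 807 mg.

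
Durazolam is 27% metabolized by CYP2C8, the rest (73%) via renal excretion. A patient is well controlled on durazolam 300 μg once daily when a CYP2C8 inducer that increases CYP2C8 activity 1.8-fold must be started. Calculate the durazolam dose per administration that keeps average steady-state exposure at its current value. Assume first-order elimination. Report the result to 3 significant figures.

365 μg

CYP2C8: 0.27 × 1.8 = 0.486
Other: 0.73 (unchanged)
New clearance relative to baseline: 0.486 + 0.73 = 1.216.
Exposure is unchanged when dose changes in proportion to clearance. New dose = 300 μg × 1.216 = 365 μg.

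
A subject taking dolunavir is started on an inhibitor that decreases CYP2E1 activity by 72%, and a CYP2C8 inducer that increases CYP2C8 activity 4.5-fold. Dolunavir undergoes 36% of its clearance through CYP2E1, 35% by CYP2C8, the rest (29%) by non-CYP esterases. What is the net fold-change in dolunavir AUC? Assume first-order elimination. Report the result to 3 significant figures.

0.509

The CYP2E1 pathway (36% of clearance) is reduced to 0.28× activity: 0.36 × 0.28 = 0.1008.
The CYP2C8 pathway (35% of clearance) is boosted to 4.5× activity: 0.35 × 4.5 = 1.575.
The remaining 29% of clearance is unaffected.
CL_new/CL_old = 0.1008 + 1.575 + 0.29 = 1.9658.
Because AUC varies inversely with clearance, the combined effect is 1 / 1.9658 = 0.509.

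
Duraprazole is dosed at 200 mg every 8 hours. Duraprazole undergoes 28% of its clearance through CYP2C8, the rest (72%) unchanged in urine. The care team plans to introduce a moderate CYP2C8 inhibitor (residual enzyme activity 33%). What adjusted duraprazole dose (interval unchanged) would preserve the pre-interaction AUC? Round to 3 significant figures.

The CYP2C8 pathway (28% of clearance) drops to 0.33× activity: 0.28 × 0.33 = 0.0924.
The remaining 72% of clearance is unaffected.
Relative clearance = 0.0924 + 0.72 = 0.8124.
Css,avg = (dose rate)/CL, so holding Css fixed requires dose ∝ CL: 200 × 0.8124 = 162 mg.

162 mg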